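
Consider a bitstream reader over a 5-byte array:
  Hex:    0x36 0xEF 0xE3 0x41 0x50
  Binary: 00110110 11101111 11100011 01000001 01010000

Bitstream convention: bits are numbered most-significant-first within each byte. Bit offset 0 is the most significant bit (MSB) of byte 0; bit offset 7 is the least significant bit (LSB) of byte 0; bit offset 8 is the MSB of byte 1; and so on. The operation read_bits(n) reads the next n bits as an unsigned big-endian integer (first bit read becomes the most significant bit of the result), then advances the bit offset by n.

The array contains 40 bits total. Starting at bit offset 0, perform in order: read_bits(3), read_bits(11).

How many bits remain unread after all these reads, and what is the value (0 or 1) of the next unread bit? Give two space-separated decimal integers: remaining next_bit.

Answer: 26 1

Derivation:
Read 1: bits[0:3] width=3 -> value=1 (bin 001); offset now 3 = byte 0 bit 3; 37 bits remain
Read 2: bits[3:14] width=11 -> value=1467 (bin 10110111011); offset now 14 = byte 1 bit 6; 26 bits remain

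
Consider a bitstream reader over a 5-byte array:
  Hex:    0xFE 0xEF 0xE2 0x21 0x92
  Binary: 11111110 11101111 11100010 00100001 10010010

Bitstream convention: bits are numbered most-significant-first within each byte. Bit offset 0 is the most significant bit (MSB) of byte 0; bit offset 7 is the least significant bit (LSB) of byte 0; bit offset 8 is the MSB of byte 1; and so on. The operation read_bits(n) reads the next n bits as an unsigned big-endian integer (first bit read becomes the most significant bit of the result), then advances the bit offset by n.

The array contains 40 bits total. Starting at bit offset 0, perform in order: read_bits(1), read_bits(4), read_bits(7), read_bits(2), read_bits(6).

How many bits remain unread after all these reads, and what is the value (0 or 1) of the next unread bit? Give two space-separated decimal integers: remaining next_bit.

Read 1: bits[0:1] width=1 -> value=1 (bin 1); offset now 1 = byte 0 bit 1; 39 bits remain
Read 2: bits[1:5] width=4 -> value=15 (bin 1111); offset now 5 = byte 0 bit 5; 35 bits remain
Read 3: bits[5:12] width=7 -> value=110 (bin 1101110); offset now 12 = byte 1 bit 4; 28 bits remain
Read 4: bits[12:14] width=2 -> value=3 (bin 11); offset now 14 = byte 1 bit 6; 26 bits remain
Read 5: bits[14:20] width=6 -> value=62 (bin 111110); offset now 20 = byte 2 bit 4; 20 bits remain

Answer: 20 0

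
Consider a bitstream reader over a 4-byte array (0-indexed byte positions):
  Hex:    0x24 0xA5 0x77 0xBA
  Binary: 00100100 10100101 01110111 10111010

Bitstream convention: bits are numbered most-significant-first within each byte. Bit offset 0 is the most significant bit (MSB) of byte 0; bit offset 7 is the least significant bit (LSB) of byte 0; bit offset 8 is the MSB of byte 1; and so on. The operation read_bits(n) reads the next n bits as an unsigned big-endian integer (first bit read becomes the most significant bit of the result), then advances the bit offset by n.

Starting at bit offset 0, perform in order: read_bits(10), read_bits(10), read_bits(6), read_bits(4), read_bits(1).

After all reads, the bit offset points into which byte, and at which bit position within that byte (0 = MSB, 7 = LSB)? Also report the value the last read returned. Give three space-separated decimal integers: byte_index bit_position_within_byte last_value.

Read 1: bits[0:10] width=10 -> value=146 (bin 0010010010); offset now 10 = byte 1 bit 2; 22 bits remain
Read 2: bits[10:20] width=10 -> value=599 (bin 1001010111); offset now 20 = byte 2 bit 4; 12 bits remain
Read 3: bits[20:26] width=6 -> value=30 (bin 011110); offset now 26 = byte 3 bit 2; 6 bits remain
Read 4: bits[26:30] width=4 -> value=14 (bin 1110); offset now 30 = byte 3 bit 6; 2 bits remain
Read 5: bits[30:31] width=1 -> value=1 (bin 1); offset now 31 = byte 3 bit 7; 1 bits remain

Answer: 3 7 1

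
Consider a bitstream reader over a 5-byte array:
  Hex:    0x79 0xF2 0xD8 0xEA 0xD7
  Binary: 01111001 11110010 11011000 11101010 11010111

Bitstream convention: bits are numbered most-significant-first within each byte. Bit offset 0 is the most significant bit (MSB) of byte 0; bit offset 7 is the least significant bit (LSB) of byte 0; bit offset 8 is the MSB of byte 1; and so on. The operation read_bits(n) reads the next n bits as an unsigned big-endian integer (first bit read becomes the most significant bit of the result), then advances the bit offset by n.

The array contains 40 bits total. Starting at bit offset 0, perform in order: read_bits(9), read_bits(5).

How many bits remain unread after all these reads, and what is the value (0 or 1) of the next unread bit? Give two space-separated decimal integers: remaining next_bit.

Answer: 26 1

Derivation:
Read 1: bits[0:9] width=9 -> value=243 (bin 011110011); offset now 9 = byte 1 bit 1; 31 bits remain
Read 2: bits[9:14] width=5 -> value=28 (bin 11100); offset now 14 = byte 1 bit 6; 26 bits remain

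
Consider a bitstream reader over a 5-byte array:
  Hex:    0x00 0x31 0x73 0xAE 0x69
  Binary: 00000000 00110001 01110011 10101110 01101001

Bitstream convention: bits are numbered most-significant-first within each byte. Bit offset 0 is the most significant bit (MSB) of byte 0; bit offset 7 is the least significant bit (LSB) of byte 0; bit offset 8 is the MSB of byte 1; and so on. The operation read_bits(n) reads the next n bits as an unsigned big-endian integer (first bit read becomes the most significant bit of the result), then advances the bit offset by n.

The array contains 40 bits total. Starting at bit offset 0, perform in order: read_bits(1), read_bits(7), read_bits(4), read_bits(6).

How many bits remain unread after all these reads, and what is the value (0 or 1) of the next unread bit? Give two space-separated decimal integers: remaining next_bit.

Answer: 22 1

Derivation:
Read 1: bits[0:1] width=1 -> value=0 (bin 0); offset now 1 = byte 0 bit 1; 39 bits remain
Read 2: bits[1:8] width=7 -> value=0 (bin 0000000); offset now 8 = byte 1 bit 0; 32 bits remain
Read 3: bits[8:12] width=4 -> value=3 (bin 0011); offset now 12 = byte 1 bit 4; 28 bits remain
Read 4: bits[12:18] width=6 -> value=5 (bin 000101); offset now 18 = byte 2 bit 2; 22 bits remain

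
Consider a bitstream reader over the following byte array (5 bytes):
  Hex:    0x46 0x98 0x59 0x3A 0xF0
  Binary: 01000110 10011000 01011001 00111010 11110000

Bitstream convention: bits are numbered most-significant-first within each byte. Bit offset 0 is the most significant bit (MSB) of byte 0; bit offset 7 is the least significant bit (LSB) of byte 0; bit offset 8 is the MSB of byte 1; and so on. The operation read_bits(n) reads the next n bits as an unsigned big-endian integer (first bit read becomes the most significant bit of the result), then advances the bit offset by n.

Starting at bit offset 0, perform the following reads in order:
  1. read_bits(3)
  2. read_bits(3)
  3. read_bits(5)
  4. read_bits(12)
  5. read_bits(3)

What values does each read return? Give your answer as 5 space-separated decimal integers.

Read 1: bits[0:3] width=3 -> value=2 (bin 010); offset now 3 = byte 0 bit 3; 37 bits remain
Read 2: bits[3:6] width=3 -> value=1 (bin 001); offset now 6 = byte 0 bit 6; 34 bits remain
Read 3: bits[6:11] width=5 -> value=20 (bin 10100); offset now 11 = byte 1 bit 3; 29 bits remain
Read 4: bits[11:23] width=12 -> value=3116 (bin 110000101100); offset now 23 = byte 2 bit 7; 17 bits remain
Read 5: bits[23:26] width=3 -> value=4 (bin 100); offset now 26 = byte 3 bit 2; 14 bits remain

Answer: 2 1 20 3116 4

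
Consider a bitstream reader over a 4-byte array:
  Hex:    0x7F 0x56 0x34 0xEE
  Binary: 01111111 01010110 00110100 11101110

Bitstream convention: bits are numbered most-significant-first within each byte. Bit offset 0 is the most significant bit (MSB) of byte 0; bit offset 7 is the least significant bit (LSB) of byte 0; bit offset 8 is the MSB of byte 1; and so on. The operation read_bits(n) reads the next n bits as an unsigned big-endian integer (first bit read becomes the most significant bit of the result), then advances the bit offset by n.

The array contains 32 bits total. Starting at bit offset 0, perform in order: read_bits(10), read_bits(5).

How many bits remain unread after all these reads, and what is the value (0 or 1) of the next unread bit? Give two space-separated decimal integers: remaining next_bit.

Answer: 17 0

Derivation:
Read 1: bits[0:10] width=10 -> value=509 (bin 0111111101); offset now 10 = byte 1 bit 2; 22 bits remain
Read 2: bits[10:15] width=5 -> value=11 (bin 01011); offset now 15 = byte 1 bit 7; 17 bits remain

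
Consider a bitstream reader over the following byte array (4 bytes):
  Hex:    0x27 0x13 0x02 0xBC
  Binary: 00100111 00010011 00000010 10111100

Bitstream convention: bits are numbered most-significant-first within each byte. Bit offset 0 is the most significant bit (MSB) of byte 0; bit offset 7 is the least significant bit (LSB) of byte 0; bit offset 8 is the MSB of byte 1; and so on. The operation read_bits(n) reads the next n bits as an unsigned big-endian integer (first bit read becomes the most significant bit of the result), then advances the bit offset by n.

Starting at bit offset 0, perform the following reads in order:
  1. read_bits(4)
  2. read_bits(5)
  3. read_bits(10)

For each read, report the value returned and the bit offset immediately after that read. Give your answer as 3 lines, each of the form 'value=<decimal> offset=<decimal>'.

Answer: value=2 offset=4
value=14 offset=9
value=152 offset=19

Derivation:
Read 1: bits[0:4] width=4 -> value=2 (bin 0010); offset now 4 = byte 0 bit 4; 28 bits remain
Read 2: bits[4:9] width=5 -> value=14 (bin 01110); offset now 9 = byte 1 bit 1; 23 bits remain
Read 3: bits[9:19] width=10 -> value=152 (bin 0010011000); offset now 19 = byte 2 bit 3; 13 bits remain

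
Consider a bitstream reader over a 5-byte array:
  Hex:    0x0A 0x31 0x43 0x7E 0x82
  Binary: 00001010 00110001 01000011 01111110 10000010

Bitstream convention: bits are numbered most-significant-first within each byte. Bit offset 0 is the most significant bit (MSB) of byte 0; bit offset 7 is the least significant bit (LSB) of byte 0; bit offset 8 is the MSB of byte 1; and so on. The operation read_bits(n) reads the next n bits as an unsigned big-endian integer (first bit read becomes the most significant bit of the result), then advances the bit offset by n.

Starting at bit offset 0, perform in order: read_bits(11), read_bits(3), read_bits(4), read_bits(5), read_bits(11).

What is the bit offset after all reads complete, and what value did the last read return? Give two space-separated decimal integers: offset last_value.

Answer: 34 1530

Derivation:
Read 1: bits[0:11] width=11 -> value=81 (bin 00001010001); offset now 11 = byte 1 bit 3; 29 bits remain
Read 2: bits[11:14] width=3 -> value=4 (bin 100); offset now 14 = byte 1 bit 6; 26 bits remain
Read 3: bits[14:18] width=4 -> value=5 (bin 0101); offset now 18 = byte 2 bit 2; 22 bits remain
Read 4: bits[18:23] width=5 -> value=1 (bin 00001); offset now 23 = byte 2 bit 7; 17 bits remain
Read 5: bits[23:34] width=11 -> value=1530 (bin 10111111010); offset now 34 = byte 4 bit 2; 6 bits remain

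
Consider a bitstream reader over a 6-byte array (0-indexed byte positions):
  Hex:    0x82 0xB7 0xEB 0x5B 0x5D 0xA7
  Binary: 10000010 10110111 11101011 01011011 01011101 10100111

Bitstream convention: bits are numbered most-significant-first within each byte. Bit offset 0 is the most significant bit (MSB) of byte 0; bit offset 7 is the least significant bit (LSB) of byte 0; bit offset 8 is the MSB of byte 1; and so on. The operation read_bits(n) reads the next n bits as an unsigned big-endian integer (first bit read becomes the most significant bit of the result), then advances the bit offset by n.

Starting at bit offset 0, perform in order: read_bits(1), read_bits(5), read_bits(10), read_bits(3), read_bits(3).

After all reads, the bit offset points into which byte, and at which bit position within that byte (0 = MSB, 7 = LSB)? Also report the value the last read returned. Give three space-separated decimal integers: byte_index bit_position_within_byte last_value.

Answer: 2 6 2

Derivation:
Read 1: bits[0:1] width=1 -> value=1 (bin 1); offset now 1 = byte 0 bit 1; 47 bits remain
Read 2: bits[1:6] width=5 -> value=0 (bin 00000); offset now 6 = byte 0 bit 6; 42 bits remain
Read 3: bits[6:16] width=10 -> value=695 (bin 1010110111); offset now 16 = byte 2 bit 0; 32 bits remain
Read 4: bits[16:19] width=3 -> value=7 (bin 111); offset now 19 = byte 2 bit 3; 29 bits remain
Read 5: bits[19:22] width=3 -> value=2 (bin 010); offset now 22 = byte 2 bit 6; 26 bits remain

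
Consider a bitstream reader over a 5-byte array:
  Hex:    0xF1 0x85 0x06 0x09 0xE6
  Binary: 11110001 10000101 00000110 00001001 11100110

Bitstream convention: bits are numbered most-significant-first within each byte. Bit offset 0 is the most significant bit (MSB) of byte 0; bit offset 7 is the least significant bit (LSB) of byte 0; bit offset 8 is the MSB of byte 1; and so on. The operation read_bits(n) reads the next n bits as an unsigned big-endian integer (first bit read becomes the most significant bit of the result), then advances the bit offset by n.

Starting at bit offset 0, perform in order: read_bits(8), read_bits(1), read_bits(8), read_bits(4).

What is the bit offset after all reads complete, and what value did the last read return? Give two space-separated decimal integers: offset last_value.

Answer: 21 0

Derivation:
Read 1: bits[0:8] width=8 -> value=241 (bin 11110001); offset now 8 = byte 1 bit 0; 32 bits remain
Read 2: bits[8:9] width=1 -> value=1 (bin 1); offset now 9 = byte 1 bit 1; 31 bits remain
Read 3: bits[9:17] width=8 -> value=10 (bin 00001010); offset now 17 = byte 2 bit 1; 23 bits remain
Read 4: bits[17:21] width=4 -> value=0 (bin 0000); offset now 21 = byte 2 bit 5; 19 bits remain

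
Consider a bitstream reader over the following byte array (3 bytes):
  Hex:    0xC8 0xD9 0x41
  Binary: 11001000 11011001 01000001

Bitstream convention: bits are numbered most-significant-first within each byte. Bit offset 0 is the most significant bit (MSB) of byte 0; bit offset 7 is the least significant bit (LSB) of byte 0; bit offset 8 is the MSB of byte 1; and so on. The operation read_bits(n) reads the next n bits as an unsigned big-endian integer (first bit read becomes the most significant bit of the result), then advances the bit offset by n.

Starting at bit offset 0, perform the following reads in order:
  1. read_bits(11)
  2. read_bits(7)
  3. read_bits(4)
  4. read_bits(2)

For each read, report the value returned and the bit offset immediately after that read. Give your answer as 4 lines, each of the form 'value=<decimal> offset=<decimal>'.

Answer: value=1606 offset=11
value=101 offset=18
value=0 offset=22
value=1 offset=24

Derivation:
Read 1: bits[0:11] width=11 -> value=1606 (bin 11001000110); offset now 11 = byte 1 bit 3; 13 bits remain
Read 2: bits[11:18] width=7 -> value=101 (bin 1100101); offset now 18 = byte 2 bit 2; 6 bits remain
Read 3: bits[18:22] width=4 -> value=0 (bin 0000); offset now 22 = byte 2 bit 6; 2 bits remain
Read 4: bits[22:24] width=2 -> value=1 (bin 01); offset now 24 = byte 3 bit 0; 0 bits remain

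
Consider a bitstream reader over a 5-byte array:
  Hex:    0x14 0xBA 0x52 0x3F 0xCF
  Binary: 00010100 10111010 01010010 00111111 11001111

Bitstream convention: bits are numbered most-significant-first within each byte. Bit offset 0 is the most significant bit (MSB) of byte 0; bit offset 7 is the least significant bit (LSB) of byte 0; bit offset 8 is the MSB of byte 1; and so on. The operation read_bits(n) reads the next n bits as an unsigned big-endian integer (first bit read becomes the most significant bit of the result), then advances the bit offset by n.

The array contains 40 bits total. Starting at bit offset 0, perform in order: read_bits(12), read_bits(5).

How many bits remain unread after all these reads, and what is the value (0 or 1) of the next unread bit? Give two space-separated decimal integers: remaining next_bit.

Read 1: bits[0:12] width=12 -> value=331 (bin 000101001011); offset now 12 = byte 1 bit 4; 28 bits remain
Read 2: bits[12:17] width=5 -> value=20 (bin 10100); offset now 17 = byte 2 bit 1; 23 bits remain

Answer: 23 1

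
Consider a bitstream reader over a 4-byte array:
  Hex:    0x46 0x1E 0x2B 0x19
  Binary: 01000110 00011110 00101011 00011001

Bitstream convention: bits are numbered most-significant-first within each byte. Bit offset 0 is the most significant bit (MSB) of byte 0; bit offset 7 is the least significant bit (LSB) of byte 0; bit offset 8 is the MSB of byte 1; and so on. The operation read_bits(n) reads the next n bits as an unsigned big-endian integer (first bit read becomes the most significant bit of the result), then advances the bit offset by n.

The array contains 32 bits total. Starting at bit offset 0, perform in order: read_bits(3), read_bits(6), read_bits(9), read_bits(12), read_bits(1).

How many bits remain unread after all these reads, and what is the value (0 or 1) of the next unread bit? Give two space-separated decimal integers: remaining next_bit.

Answer: 1 1

Derivation:
Read 1: bits[0:3] width=3 -> value=2 (bin 010); offset now 3 = byte 0 bit 3; 29 bits remain
Read 2: bits[3:9] width=6 -> value=12 (bin 001100); offset now 9 = byte 1 bit 1; 23 bits remain
Read 3: bits[9:18] width=9 -> value=120 (bin 001111000); offset now 18 = byte 2 bit 2; 14 bits remain
Read 4: bits[18:30] width=12 -> value=2758 (bin 101011000110); offset now 30 = byte 3 bit 6; 2 bits remain
Read 5: bits[30:31] width=1 -> value=0 (bin 0); offset now 31 = byte 3 bit 7; 1 bits remain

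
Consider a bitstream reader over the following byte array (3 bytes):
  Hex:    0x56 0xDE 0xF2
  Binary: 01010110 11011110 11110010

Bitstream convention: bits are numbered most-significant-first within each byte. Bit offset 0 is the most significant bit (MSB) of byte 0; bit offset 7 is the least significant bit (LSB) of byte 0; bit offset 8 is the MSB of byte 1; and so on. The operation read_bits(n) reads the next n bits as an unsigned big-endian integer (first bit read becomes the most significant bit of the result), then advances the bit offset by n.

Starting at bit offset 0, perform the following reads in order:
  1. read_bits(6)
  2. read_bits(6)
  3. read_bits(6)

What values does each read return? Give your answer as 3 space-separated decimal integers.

Answer: 21 45 59

Derivation:
Read 1: bits[0:6] width=6 -> value=21 (bin 010101); offset now 6 = byte 0 bit 6; 18 bits remain
Read 2: bits[6:12] width=6 -> value=45 (bin 101101); offset now 12 = byte 1 bit 4; 12 bits remain
Read 3: bits[12:18] width=6 -> value=59 (bin 111011); offset now 18 = byte 2 bit 2; 6 bits remain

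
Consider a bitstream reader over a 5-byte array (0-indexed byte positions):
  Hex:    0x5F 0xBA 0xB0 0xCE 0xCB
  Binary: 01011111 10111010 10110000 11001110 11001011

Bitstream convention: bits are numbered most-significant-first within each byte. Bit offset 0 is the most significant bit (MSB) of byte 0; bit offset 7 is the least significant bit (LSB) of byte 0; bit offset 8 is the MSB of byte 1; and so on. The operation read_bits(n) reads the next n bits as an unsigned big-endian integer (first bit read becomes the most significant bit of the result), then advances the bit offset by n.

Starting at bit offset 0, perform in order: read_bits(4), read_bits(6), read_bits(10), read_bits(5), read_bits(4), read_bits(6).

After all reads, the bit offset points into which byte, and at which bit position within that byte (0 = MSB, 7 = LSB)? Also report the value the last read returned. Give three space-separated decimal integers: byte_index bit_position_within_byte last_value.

Read 1: bits[0:4] width=4 -> value=5 (bin 0101); offset now 4 = byte 0 bit 4; 36 bits remain
Read 2: bits[4:10] width=6 -> value=62 (bin 111110); offset now 10 = byte 1 bit 2; 30 bits remain
Read 3: bits[10:20] width=10 -> value=939 (bin 1110101011); offset now 20 = byte 2 bit 4; 20 bits remain
Read 4: bits[20:25] width=5 -> value=1 (bin 00001); offset now 25 = byte 3 bit 1; 15 bits remain
Read 5: bits[25:29] width=4 -> value=9 (bin 1001); offset now 29 = byte 3 bit 5; 11 bits remain
Read 6: bits[29:35] width=6 -> value=54 (bin 110110); offset now 35 = byte 4 bit 3; 5 bits remain

Answer: 4 3 54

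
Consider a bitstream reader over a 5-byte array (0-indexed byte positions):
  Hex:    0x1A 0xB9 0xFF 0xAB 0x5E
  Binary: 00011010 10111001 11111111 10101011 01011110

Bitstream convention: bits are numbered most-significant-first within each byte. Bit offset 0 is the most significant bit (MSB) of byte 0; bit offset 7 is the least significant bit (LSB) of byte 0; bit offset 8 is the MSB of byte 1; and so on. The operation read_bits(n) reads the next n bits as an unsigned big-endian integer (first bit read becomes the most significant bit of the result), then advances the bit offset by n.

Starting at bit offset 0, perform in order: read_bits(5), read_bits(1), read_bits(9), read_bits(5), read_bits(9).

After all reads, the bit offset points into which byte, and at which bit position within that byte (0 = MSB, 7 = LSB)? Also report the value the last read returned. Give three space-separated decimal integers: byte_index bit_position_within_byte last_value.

Answer: 3 5 501

Derivation:
Read 1: bits[0:5] width=5 -> value=3 (bin 00011); offset now 5 = byte 0 bit 5; 35 bits remain
Read 2: bits[5:6] width=1 -> value=0 (bin 0); offset now 6 = byte 0 bit 6; 34 bits remain
Read 3: bits[6:15] width=9 -> value=348 (bin 101011100); offset now 15 = byte 1 bit 7; 25 bits remain
Read 4: bits[15:20] width=5 -> value=31 (bin 11111); offset now 20 = byte 2 bit 4; 20 bits remain
Read 5: bits[20:29] width=9 -> value=501 (bin 111110101); offset now 29 = byte 3 bit 5; 11 bits remain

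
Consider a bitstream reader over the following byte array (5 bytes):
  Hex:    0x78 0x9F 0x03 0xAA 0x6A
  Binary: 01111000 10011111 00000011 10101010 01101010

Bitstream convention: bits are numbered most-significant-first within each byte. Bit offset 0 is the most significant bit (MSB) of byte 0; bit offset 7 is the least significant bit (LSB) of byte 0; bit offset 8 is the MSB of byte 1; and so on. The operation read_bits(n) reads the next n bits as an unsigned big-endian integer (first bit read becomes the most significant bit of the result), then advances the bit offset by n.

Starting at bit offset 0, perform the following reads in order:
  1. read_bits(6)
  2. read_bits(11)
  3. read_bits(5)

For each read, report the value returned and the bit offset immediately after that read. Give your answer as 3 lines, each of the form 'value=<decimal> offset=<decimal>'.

Answer: value=30 offset=6
value=318 offset=17
value=0 offset=22

Derivation:
Read 1: bits[0:6] width=6 -> value=30 (bin 011110); offset now 6 = byte 0 bit 6; 34 bits remain
Read 2: bits[6:17] width=11 -> value=318 (bin 00100111110); offset now 17 = byte 2 bit 1; 23 bits remain
Read 3: bits[17:22] width=5 -> value=0 (bin 00000); offset now 22 = byte 2 bit 6; 18 bits remain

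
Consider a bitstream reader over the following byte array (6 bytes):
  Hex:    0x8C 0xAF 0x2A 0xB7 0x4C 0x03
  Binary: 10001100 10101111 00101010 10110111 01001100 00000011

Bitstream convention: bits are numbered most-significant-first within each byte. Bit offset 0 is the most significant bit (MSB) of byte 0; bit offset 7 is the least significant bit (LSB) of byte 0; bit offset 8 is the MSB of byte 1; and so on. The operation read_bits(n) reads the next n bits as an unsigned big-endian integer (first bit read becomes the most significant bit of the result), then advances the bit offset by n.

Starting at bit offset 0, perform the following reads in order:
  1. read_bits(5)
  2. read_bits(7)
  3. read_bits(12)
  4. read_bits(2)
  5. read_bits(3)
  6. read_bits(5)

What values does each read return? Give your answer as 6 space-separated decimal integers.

Read 1: bits[0:5] width=5 -> value=17 (bin 10001); offset now 5 = byte 0 bit 5; 43 bits remain
Read 2: bits[5:12] width=7 -> value=74 (bin 1001010); offset now 12 = byte 1 bit 4; 36 bits remain
Read 3: bits[12:24] width=12 -> value=3882 (bin 111100101010); offset now 24 = byte 3 bit 0; 24 bits remain
Read 4: bits[24:26] width=2 -> value=2 (bin 10); offset now 26 = byte 3 bit 2; 22 bits remain
Read 5: bits[26:29] width=3 -> value=6 (bin 110); offset now 29 = byte 3 bit 5; 19 bits remain
Read 6: bits[29:34] width=5 -> value=29 (bin 11101); offset now 34 = byte 4 bit 2; 14 bits remain

Answer: 17 74 3882 2 6 29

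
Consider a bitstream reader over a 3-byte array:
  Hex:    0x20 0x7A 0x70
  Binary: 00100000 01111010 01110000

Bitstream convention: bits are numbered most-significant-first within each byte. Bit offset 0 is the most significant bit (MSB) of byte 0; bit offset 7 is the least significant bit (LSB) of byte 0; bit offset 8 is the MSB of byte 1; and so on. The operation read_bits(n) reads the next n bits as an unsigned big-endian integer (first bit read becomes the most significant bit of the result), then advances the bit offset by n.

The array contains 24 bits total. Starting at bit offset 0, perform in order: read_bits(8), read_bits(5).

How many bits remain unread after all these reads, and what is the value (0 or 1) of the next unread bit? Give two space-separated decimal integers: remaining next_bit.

Read 1: bits[0:8] width=8 -> value=32 (bin 00100000); offset now 8 = byte 1 bit 0; 16 bits remain
Read 2: bits[8:13] width=5 -> value=15 (bin 01111); offset now 13 = byte 1 bit 5; 11 bits remain

Answer: 11 0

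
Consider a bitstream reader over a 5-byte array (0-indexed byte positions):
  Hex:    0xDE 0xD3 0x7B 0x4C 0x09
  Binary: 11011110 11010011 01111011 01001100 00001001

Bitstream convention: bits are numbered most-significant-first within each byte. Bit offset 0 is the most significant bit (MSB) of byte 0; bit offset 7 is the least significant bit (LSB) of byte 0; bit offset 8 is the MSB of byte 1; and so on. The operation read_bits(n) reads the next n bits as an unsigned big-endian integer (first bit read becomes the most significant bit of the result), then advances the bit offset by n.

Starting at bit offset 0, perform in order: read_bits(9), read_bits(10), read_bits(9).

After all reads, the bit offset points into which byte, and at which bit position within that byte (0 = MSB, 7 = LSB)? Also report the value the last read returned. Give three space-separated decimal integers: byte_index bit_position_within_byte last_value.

Answer: 3 4 436

Derivation:
Read 1: bits[0:9] width=9 -> value=445 (bin 110111101); offset now 9 = byte 1 bit 1; 31 bits remain
Read 2: bits[9:19] width=10 -> value=667 (bin 1010011011); offset now 19 = byte 2 bit 3; 21 bits remain
Read 3: bits[19:28] width=9 -> value=436 (bin 110110100); offset now 28 = byte 3 bit 4; 12 bits remain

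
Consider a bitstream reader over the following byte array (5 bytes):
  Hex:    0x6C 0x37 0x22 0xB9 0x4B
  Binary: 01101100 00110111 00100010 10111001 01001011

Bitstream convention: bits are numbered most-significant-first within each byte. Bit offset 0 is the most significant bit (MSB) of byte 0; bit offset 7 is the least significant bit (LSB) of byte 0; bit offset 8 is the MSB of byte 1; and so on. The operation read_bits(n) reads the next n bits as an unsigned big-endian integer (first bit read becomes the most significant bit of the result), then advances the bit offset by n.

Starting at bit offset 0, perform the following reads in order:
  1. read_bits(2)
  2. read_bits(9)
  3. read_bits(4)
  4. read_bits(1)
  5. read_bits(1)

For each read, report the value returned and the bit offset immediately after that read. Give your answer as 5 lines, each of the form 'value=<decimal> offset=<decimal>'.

Read 1: bits[0:2] width=2 -> value=1 (bin 01); offset now 2 = byte 0 bit 2; 38 bits remain
Read 2: bits[2:11] width=9 -> value=353 (bin 101100001); offset now 11 = byte 1 bit 3; 29 bits remain
Read 3: bits[11:15] width=4 -> value=11 (bin 1011); offset now 15 = byte 1 bit 7; 25 bits remain
Read 4: bits[15:16] width=1 -> value=1 (bin 1); offset now 16 = byte 2 bit 0; 24 bits remain
Read 5: bits[16:17] width=1 -> value=0 (bin 0); offset now 17 = byte 2 bit 1; 23 bits remain

Answer: value=1 offset=2
value=353 offset=11
value=11 offset=15
value=1 offset=16
value=0 offset=17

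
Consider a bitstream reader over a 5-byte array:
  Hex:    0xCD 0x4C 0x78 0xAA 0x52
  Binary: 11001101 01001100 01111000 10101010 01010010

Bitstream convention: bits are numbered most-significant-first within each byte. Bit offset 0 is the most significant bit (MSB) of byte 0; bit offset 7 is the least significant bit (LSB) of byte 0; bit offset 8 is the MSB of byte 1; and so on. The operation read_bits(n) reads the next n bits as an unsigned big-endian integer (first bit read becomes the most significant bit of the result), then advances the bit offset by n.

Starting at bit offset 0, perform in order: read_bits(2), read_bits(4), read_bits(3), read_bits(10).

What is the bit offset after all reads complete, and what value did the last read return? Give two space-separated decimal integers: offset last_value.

Read 1: bits[0:2] width=2 -> value=3 (bin 11); offset now 2 = byte 0 bit 2; 38 bits remain
Read 2: bits[2:6] width=4 -> value=3 (bin 0011); offset now 6 = byte 0 bit 6; 34 bits remain
Read 3: bits[6:9] width=3 -> value=2 (bin 010); offset now 9 = byte 1 bit 1; 31 bits remain
Read 4: bits[9:19] width=10 -> value=611 (bin 1001100011); offset now 19 = byte 2 bit 3; 21 bits remain

Answer: 19 611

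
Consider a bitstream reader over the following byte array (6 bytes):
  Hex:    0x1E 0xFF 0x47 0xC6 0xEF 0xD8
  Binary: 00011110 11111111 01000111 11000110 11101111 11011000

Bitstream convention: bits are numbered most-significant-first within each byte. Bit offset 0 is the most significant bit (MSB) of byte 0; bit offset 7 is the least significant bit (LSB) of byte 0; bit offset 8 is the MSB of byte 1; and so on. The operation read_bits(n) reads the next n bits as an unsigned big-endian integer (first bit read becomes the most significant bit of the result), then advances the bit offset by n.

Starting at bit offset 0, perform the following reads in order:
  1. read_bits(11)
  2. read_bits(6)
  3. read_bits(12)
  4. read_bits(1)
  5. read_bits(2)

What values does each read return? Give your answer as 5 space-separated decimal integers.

Answer: 247 62 2296 1 2

Derivation:
Read 1: bits[0:11] width=11 -> value=247 (bin 00011110111); offset now 11 = byte 1 bit 3; 37 bits remain
Read 2: bits[11:17] width=6 -> value=62 (bin 111110); offset now 17 = byte 2 bit 1; 31 bits remain
Read 3: bits[17:29] width=12 -> value=2296 (bin 100011111000); offset now 29 = byte 3 bit 5; 19 bits remain
Read 4: bits[29:30] width=1 -> value=1 (bin 1); offset now 30 = byte 3 bit 6; 18 bits remain
Read 5: bits[30:32] width=2 -> value=2 (bin 10); offset now 32 = byte 4 bit 0; 16 bits remain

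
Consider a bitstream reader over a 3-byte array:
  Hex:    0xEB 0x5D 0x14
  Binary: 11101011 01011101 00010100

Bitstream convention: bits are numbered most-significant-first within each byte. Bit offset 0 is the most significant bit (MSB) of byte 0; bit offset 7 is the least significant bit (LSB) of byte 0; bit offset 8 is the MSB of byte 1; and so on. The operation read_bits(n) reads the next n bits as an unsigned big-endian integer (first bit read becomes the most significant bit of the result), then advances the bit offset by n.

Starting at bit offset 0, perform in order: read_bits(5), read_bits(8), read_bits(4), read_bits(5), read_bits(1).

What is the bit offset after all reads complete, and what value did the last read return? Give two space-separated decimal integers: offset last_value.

Read 1: bits[0:5] width=5 -> value=29 (bin 11101); offset now 5 = byte 0 bit 5; 19 bits remain
Read 2: bits[5:13] width=8 -> value=107 (bin 01101011); offset now 13 = byte 1 bit 5; 11 bits remain
Read 3: bits[13:17] width=4 -> value=10 (bin 1010); offset now 17 = byte 2 bit 1; 7 bits remain
Read 4: bits[17:22] width=5 -> value=5 (bin 00101); offset now 22 = byte 2 bit 6; 2 bits remain
Read 5: bits[22:23] width=1 -> value=0 (bin 0); offset now 23 = byte 2 bit 7; 1 bits remain

Answer: 23 0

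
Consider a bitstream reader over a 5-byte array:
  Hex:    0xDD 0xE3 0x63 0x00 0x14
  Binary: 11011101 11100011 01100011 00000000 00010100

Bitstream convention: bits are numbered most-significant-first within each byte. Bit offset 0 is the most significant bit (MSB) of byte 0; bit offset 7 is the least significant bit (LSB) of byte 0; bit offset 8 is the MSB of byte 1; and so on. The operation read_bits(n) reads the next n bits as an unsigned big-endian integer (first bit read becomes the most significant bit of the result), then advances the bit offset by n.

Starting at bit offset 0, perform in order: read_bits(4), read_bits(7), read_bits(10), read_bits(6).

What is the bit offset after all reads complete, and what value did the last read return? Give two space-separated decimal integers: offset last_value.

Read 1: bits[0:4] width=4 -> value=13 (bin 1101); offset now 4 = byte 0 bit 4; 36 bits remain
Read 2: bits[4:11] width=7 -> value=111 (bin 1101111); offset now 11 = byte 1 bit 3; 29 bits remain
Read 3: bits[11:21] width=10 -> value=108 (bin 0001101100); offset now 21 = byte 2 bit 5; 19 bits remain
Read 4: bits[21:27] width=6 -> value=24 (bin 011000); offset now 27 = byte 3 bit 3; 13 bits remain

Answer: 27 24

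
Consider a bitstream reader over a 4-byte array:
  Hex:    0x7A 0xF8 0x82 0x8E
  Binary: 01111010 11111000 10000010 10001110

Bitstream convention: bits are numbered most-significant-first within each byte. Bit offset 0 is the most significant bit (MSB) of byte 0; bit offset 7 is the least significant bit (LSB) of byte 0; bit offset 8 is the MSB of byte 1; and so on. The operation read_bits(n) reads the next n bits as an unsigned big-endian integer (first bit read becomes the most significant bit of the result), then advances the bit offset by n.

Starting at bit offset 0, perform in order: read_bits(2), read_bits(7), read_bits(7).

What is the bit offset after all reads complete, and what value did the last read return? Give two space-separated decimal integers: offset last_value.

Answer: 16 120

Derivation:
Read 1: bits[0:2] width=2 -> value=1 (bin 01); offset now 2 = byte 0 bit 2; 30 bits remain
Read 2: bits[2:9] width=7 -> value=117 (bin 1110101); offset now 9 = byte 1 bit 1; 23 bits remain
Read 3: bits[9:16] width=7 -> value=120 (bin 1111000); offset now 16 = byte 2 bit 0; 16 bits remain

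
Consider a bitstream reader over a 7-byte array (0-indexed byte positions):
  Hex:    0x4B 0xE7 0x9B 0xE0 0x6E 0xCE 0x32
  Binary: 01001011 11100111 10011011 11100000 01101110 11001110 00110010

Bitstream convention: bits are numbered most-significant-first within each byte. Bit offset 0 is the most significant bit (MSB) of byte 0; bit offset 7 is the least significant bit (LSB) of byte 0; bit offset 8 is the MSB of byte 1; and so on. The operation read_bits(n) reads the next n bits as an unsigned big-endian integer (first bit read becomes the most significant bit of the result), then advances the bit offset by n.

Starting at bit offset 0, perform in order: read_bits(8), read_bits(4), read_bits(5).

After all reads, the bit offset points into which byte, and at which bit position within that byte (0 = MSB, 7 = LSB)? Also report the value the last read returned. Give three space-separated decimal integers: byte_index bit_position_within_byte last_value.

Answer: 2 1 15

Derivation:
Read 1: bits[0:8] width=8 -> value=75 (bin 01001011); offset now 8 = byte 1 bit 0; 48 bits remain
Read 2: bits[8:12] width=4 -> value=14 (bin 1110); offset now 12 = byte 1 bit 4; 44 bits remain
Read 3: bits[12:17] width=5 -> value=15 (bin 01111); offset now 17 = byte 2 bit 1; 39 bits remain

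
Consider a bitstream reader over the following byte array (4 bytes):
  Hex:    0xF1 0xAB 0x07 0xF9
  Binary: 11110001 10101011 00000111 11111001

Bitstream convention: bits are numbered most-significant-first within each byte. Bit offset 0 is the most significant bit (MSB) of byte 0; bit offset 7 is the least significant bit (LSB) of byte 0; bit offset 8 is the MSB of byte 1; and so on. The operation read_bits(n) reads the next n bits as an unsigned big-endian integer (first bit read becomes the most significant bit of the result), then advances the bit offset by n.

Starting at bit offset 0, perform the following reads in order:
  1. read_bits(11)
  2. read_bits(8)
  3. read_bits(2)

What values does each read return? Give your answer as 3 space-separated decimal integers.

Read 1: bits[0:11] width=11 -> value=1933 (bin 11110001101); offset now 11 = byte 1 bit 3; 21 bits remain
Read 2: bits[11:19] width=8 -> value=88 (bin 01011000); offset now 19 = byte 2 bit 3; 13 bits remain
Read 3: bits[19:21] width=2 -> value=0 (bin 00); offset now 21 = byte 2 bit 5; 11 bits remain

Answer: 1933 88 0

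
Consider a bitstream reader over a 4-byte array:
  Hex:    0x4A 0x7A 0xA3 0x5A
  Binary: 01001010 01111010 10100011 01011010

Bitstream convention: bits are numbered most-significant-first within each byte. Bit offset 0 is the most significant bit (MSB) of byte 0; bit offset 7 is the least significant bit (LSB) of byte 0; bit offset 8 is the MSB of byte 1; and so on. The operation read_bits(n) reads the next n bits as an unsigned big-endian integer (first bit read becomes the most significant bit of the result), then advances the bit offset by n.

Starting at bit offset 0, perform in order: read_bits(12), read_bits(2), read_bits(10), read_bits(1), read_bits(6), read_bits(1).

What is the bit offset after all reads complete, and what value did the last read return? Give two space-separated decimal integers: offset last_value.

Answer: 32 0

Derivation:
Read 1: bits[0:12] width=12 -> value=1191 (bin 010010100111); offset now 12 = byte 1 bit 4; 20 bits remain
Read 2: bits[12:14] width=2 -> value=2 (bin 10); offset now 14 = byte 1 bit 6; 18 bits remain
Read 3: bits[14:24] width=10 -> value=675 (bin 1010100011); offset now 24 = byte 3 bit 0; 8 bits remain
Read 4: bits[24:25] width=1 -> value=0 (bin 0); offset now 25 = byte 3 bit 1; 7 bits remain
Read 5: bits[25:31] width=6 -> value=45 (bin 101101); offset now 31 = byte 3 bit 7; 1 bits remain
Read 6: bits[31:32] width=1 -> value=0 (bin 0); offset now 32 = byte 4 bit 0; 0 bits remain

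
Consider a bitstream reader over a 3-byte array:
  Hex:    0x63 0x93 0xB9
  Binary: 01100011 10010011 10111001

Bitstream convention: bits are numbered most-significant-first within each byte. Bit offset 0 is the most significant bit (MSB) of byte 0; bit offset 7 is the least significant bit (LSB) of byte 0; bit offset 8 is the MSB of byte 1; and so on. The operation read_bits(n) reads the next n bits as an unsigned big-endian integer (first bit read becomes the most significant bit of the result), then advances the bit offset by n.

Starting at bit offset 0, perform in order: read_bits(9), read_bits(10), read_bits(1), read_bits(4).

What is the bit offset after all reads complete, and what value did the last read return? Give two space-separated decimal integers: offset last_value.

Answer: 24 9

Derivation:
Read 1: bits[0:9] width=9 -> value=199 (bin 011000111); offset now 9 = byte 1 bit 1; 15 bits remain
Read 2: bits[9:19] width=10 -> value=157 (bin 0010011101); offset now 19 = byte 2 bit 3; 5 bits remain
Read 3: bits[19:20] width=1 -> value=1 (bin 1); offset now 20 = byte 2 bit 4; 4 bits remain
Read 4: bits[20:24] width=4 -> value=9 (bin 1001); offset now 24 = byte 3 bit 0; 0 bits remain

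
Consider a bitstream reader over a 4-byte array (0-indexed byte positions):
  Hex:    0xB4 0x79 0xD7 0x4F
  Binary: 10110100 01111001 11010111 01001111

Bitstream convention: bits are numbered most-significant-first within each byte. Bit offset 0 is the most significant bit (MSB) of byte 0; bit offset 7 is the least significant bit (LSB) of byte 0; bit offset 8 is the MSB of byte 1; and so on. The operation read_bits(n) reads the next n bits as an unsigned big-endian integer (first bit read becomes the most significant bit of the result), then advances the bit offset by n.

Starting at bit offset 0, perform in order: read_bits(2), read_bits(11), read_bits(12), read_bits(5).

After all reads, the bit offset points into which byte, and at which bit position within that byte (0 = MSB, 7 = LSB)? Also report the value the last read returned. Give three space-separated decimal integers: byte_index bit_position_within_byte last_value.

Read 1: bits[0:2] width=2 -> value=2 (bin 10); offset now 2 = byte 0 bit 2; 30 bits remain
Read 2: bits[2:13] width=11 -> value=1679 (bin 11010001111); offset now 13 = byte 1 bit 5; 19 bits remain
Read 3: bits[13:25] width=12 -> value=942 (bin 001110101110); offset now 25 = byte 3 bit 1; 7 bits remain
Read 4: bits[25:30] width=5 -> value=19 (bin 10011); offset now 30 = byte 3 bit 6; 2 bits remain

Answer: 3 6 19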